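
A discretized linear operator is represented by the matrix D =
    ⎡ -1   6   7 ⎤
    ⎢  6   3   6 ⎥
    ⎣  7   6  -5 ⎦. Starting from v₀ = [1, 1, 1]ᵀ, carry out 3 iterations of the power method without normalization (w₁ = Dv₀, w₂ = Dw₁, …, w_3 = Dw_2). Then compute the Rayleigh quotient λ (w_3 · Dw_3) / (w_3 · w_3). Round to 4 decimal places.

λ ≈ 12.0075

w1 = Dv₀ = ((-1)·1 + 6·1 + 7·1; 6·1 + 3·1 + 6·1; 7·1 + 6·1 + (-5)·1) = (12, 15, 8)
w2 = Dw1 = ((-1)·12 + 6·15 + 7·8; 6·12 + 3·15 + 6·8; 7·12 + 6·15 + (-5)·8) = (134, 165, 134)
w3 = Dw2 = (1794, 2103, 1258)
Dw3 = (19630, 24621, 18886)
w3·Dw3 = 1794·19630 + 2103·24621 + 1258·18886 = 110752771; w3·w3 = 1794·1794 + 2103·2103 + 1258·1258 = 9223609
λ ≈ 110752771/9223609 = 12.0075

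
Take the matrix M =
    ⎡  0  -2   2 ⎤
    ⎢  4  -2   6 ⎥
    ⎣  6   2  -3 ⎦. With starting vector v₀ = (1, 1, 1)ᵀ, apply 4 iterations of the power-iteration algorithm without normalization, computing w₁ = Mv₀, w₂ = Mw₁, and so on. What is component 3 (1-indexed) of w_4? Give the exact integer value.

w1 = Mv₀ = (0, 8, 5)
w2 = Mw1 = (-6, 14, 1)
w3 = Mw2 = (-26, -46, -11)
w4 = Mw3 = (70, -78, -215)
The requested component of w4 is -215.

-215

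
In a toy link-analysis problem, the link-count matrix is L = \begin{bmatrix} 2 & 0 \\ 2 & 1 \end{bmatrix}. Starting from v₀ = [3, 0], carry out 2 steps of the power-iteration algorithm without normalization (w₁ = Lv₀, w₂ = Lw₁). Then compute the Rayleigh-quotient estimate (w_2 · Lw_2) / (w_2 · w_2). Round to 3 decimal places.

w1 = Lv₀ = (2·3 + 0·0; 2·3 + 1·0) = (6, 6)
w2 = Lw1 = (2·6 + 0·6; 2·6 + 1·6) = (12, 18)
Lw2 = (24, 42)
w2·Lw2 = 12·24 + 18·42 = 1044; w2·w2 = 12·12 + 18·18 = 468
λ ≈ 1044/468 = 2.231

2.231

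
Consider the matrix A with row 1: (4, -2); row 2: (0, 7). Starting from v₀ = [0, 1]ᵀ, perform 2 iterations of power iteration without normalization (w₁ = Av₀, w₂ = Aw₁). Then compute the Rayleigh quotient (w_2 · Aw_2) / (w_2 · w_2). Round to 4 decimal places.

w1 = Av₀ = (4·0 + (-2)·1; 0·0 + 7·1) = (-2, 7)
w2 = Aw1 = (4·(-2) + (-2)·7; 0·(-2) + 7·7) = (-22, 49)
Aw2 = (-186, 343)
w2·Aw2 = (-22)·(-186) + 49·343 = 20899; w2·w2 = (-22)·(-22) + 49·49 = 2885
λ ≈ 20899/2885 = 7.2440

λ ≈ 7.2440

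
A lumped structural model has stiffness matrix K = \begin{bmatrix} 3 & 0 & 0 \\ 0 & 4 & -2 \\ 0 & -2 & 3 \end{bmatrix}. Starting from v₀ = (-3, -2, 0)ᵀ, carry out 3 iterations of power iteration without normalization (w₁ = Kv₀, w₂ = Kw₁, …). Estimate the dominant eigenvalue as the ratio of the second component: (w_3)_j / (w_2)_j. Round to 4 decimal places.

5.4000

w1 = Kv₀ = (-9, -8, 4)
w2 = Kw1 = (-27, -40, 28)
w3 = Kw2 = (-81, -216, 164)
Ratio at component: -216 / -40 = 5.4000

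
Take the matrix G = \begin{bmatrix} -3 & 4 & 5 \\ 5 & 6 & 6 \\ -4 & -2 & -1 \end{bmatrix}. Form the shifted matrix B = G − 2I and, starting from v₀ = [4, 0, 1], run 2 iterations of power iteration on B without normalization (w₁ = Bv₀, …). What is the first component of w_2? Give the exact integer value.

84

B = G − 2I has rows (-5, 4, 5); (5, 4, 6); (-4, -2, -3)
w1 = Bv₀ = ((-5)·4 + 4·0 + 5·1; 5·4 + 4·0 + 6·1; (-4)·4 + (-2)·0 + (-3)·1) = (-15, 26, -19)
w2 = Bw1 = ((-5)·(-15) + 4·26 + 5·(-19); 5·(-15) + 4·26 + 6·(-19); (-4)·(-15) + (-2)·26 + (-3)·(-19)) = (84, -85, 65)
Requested component of w2: 84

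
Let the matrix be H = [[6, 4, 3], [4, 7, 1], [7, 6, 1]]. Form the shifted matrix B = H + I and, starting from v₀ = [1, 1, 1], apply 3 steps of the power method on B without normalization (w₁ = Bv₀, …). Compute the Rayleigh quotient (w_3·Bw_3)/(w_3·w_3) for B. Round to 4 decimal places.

μ ≈ 13.7044

B = H + I has rows (7, 4, 3); (4, 8, 1); (7, 6, 2)
w1 = Bv₀ = (7·1 + 4·1 + 3·1; 4·1 + 8·1 + 1·1; 7·1 + 6·1 + 2·1) = (14, 13, 15)
w2 = Bw1 = (7·14 + 4·13 + 3·15; 4·14 + 8·13 + 1·15; 7·14 + 6·13 + 2·15) = (195, 175, 206)
w3 = Bw2 = (2683, 2386, 2827)
Bw3 = (36806, 32647, 38751)
w3·Bw3 = 286195317; w3·w3 = 20883414; μ ≈ 286195317/20883414 = 13.7044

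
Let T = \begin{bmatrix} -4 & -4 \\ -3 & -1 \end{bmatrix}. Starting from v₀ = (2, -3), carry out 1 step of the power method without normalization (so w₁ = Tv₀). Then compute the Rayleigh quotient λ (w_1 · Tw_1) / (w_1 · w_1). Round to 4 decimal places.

λ ≈ 0.4400

w1 = Tv₀ = ((-4)·2 + (-4)·(-3); (-3)·2 + (-1)·(-3)) = (4, -3)
Tw1 = (-4, -9)
w1·Tw1 = 4·(-4) + (-3)·(-9) = 11; w1·w1 = 4·4 + (-3)·(-3) = 25
λ ≈ 11/25 = 0.4400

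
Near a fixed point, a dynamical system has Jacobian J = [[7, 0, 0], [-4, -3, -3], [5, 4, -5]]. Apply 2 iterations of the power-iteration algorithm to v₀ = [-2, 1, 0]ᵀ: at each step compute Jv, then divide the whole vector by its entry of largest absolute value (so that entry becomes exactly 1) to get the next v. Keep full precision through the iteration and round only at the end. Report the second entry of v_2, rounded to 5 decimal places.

Jv0 = (-14.000000, 5.000000, -6.000000); divide by -14.000000 → v1 = (1.000000, -0.357143, 0.428571)
Jv1 = (7.000000, -4.214286, 1.428571); divide by 7.000000 → v2 = (1.000000, -0.602041, 0.204082)
Requested entry of v2: 59/-98 = -0.60204

-0.60204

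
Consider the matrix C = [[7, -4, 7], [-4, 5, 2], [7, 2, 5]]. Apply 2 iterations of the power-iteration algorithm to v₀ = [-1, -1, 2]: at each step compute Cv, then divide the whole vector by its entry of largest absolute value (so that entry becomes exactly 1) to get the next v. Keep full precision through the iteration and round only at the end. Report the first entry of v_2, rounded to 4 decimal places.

Cv0 = (11.00000, 3.00000, 1.00000); divide by 11.00000 → v1 = (1.00000, 0.27273, 0.09091)
Cv1 = (6.54545, -2.45455, 8.00000); divide by 8.00000 → v2 = (0.81818, -0.30682, 1.00000)
Requested entry of v2: 72/88 = 0.8182

0.8182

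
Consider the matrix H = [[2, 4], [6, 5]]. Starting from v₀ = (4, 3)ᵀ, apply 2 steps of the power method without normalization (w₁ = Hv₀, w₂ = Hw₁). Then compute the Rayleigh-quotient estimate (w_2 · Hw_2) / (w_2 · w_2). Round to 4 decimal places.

w1 = Hv₀ = (20, 39)
w2 = Hw1 = (196, 315)
Hw2 = (1652, 2751)
w2·Hw2 = 196·1652 + 315·2751 = 1190357; w2·w2 = 196·196 + 315·315 = 137641
λ ≈ 1190357/137641 = 8.6483

λ ≈ 8.6483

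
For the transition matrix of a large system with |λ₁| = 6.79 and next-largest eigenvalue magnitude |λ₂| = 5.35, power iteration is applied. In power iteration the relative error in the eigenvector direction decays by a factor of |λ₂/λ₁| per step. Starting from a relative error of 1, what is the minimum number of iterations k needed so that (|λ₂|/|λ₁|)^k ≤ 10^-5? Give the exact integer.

49

|λ₂/λ₁| = 5.35/6.79 = 0.78792
Need k ≥ ln(10^-5) / ln(0.78792) = -11.5129 / -0.2384 ≈ 48.302
Smallest integer k satisfying the bound: 49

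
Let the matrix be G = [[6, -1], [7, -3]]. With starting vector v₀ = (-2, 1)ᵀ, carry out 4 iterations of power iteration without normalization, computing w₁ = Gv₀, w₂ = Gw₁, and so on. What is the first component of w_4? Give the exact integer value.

-1649

w1 = Gv₀ = (6·(-2) + (-1)·1; 7·(-2) + (-3)·1) = (-13, -17)
w2 = Gw1 = (6·(-13) + (-1)·(-17); 7·(-13) + (-3)·(-17)) = (-61, -40)
w3 = Gw2 = (-326, -307)
w4 = Gw3 = (-1649, -1361)
The requested component of w4 is -1649.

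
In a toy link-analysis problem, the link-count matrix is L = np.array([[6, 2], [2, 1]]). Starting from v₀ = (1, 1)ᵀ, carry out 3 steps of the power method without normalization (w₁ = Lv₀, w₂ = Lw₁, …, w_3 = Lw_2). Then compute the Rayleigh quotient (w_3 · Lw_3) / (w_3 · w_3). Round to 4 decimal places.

6.7016

w1 = Lv₀ = (6·1 + 2·1; 2·1 + 1·1) = (8, 3)
w2 = Lw1 = (6·8 + 2·3; 2·8 + 1·3) = (54, 19)
w3 = Lw2 = (362, 127)
Lw3 = (2426, 851)
w3·Lw3 = 362·2426 + 127·851 = 986289; w3·w3 = 362·362 + 127·127 = 147173
λ ≈ 986289/147173 = 6.7016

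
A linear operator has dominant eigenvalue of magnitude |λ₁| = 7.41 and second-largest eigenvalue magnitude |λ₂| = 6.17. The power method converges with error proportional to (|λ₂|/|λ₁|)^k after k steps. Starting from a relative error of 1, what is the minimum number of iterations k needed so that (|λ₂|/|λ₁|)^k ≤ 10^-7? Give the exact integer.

|λ₂/λ₁| = 6.17/7.41 = 0.83266
Need k ≥ ln(10^-7) / ln(0.83266) = -16.1181 / -0.1831 ≈ 88.014
Smallest integer k satisfying the bound: 89

89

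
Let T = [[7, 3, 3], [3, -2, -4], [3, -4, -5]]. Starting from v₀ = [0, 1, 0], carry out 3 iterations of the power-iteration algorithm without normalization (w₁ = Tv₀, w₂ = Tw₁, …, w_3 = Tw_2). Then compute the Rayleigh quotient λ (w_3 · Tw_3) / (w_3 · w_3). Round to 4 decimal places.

w1 = Tv₀ = (7·0 + 3·1 + 3·0; 3·0 + (-2)·1 + (-4)·0; 3·0 + (-4)·1 + (-5)·0) = (3, -2, -4)
w2 = Tw1 = (7·3 + 3·(-2) + 3·(-4); 3·3 + (-2)·(-2) + (-4)·(-4); 3·3 + (-4)·(-2) + (-5)·(-4)) = (3, 29, 37)
w3 = Tw2 = (219, -197, -292)
Tw3 = (66, 2219, 2905)
w3·Tw3 = 219·66 + (-197)·2219 + (-292)·2905 = -1270949; w3·w3 = 219·219 + (-197)·(-197) + (-292)·(-292) = 172034
λ ≈ -1270949/172034 = -7.3878

λ ≈ -7.3878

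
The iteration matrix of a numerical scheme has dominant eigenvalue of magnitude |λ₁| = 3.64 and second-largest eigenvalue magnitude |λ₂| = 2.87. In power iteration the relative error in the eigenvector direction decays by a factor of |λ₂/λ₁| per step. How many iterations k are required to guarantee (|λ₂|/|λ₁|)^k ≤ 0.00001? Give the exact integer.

49

|λ₂/λ₁| = 2.87/3.64 = 0.78846
Need k ≥ ln(0.00001) / ln(0.78846) = -11.5129 / -0.2377 ≈ 48.440
Smallest integer k satisfying the bound: 49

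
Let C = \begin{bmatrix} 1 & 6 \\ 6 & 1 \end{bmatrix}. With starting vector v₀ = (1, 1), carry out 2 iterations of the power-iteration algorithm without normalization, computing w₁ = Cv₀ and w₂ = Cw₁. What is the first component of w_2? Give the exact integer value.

w1 = Cv₀ = (1·1 + 6·1; 6·1 + 1·1) = (7, 7)
w2 = Cw1 = (1·7 + 6·7; 6·7 + 1·7) = (49, 49)
The requested component of w2 is 49.

49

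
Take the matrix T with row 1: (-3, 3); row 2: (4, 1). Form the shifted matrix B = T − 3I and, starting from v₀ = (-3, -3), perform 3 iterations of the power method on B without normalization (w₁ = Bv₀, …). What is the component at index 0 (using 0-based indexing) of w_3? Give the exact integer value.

576

B = T − 3I has rows (-6, 3); (4, -2)
w1 = Bv₀ = (9, -6)
w2 = Bw1 = (-72, 48)
w3 = Bw2 = (576, -384)
Requested component of w3: 576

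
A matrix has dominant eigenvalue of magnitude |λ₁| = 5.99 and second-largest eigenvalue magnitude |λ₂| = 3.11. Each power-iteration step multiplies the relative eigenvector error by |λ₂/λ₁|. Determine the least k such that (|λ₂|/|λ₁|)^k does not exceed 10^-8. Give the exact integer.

|λ₂/λ₁| = 3.11/5.99 = 0.51920
Need k ≥ ln(10^-8) / ln(0.51920) = -18.4207 / -0.6555 ≈ 28.103
Smallest integer k satisfying the bound: 29

29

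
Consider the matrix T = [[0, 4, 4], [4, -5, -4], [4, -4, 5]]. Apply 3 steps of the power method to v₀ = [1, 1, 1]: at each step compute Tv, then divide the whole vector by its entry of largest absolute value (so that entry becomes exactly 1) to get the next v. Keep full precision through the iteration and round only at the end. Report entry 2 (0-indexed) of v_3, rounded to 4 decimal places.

-0.4807

Tv0 = (8.00000, -5.00000, 5.00000); divide by 8.00000 → v1 = (1.00000, -0.62500, 0.62500)
Tv1 = (0.00000, 4.62500, 9.62500); divide by 9.62500 → v2 = (0.00000, 0.48052, 1.00000)
Tv2 = (5.92208, -6.40260, 3.07792); divide by -6.40260 → v3 = (-0.92495, 1.00000, -0.48073)
Requested entry of v3: 237/-493 = -0.4807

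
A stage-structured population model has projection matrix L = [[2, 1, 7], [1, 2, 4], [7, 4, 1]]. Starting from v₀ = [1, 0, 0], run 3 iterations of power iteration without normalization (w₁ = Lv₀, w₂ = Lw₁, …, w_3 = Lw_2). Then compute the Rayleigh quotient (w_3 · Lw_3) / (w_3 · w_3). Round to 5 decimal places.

w1 = Lv₀ = (2·1 + 1·0 + 7·0; 1·1 + 2·0 + 4·0; 7·1 + 4·0 + 1·0) = (2, 1, 7)
w2 = Lw1 = (2·2 + 1·1 + 7·7; 1·2 + 2·1 + 4·7; 7·2 + 4·1 + 1·7) = (54, 32, 25)
w3 = Lw2 = (315, 218, 531)
Lw3 = (4565, 2875, 3608)
w3·Lw3 = 315·4565 + 218·2875 + 531·3608 = 3980573; w3·w3 = 315·315 + 218·218 + 531·531 = 428710
λ ≈ 3980573/428710 = 9.28500

λ ≈ 9.28500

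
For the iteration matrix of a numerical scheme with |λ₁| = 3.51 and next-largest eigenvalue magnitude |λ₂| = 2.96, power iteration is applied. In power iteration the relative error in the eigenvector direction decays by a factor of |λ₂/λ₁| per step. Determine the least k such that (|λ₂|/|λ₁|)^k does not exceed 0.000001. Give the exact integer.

|λ₂/λ₁| = 2.96/3.51 = 0.84330
Need k ≥ ln(0.000001) / ln(0.84330) = -13.8155 / -0.1704 ≈ 81.064
Smallest integer k satisfying the bound: 82

82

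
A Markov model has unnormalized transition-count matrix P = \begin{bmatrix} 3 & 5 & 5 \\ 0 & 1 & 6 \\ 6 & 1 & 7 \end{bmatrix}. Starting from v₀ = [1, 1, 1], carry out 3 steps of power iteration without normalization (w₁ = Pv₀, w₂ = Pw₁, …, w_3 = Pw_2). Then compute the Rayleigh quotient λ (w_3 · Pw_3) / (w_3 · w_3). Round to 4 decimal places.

w1 = Pv₀ = (3·1 + 5·1 + 5·1; 0·1 + 1·1 + 6·1; 6·1 + 1·1 + 7·1) = (13, 7, 14)
w2 = Pw1 = (3·13 + 5·7 + 5·14; 0·13 + 1·7 + 6·14; 6·13 + 1·7 + 7·14) = (144, 91, 183)
w3 = Pw2 = (1802, 1189, 2236)
Pw3 = (22531, 14605, 27653)
w3·Pw3 = 1802·22531 + 1189·14605 + 2236·27653 = 119798315; w3·w3 = 1802·1802 + 1189·1189 + 2236·2236 = 9660621
λ ≈ 119798315/9660621 = 12.4007

λ ≈ 12.4007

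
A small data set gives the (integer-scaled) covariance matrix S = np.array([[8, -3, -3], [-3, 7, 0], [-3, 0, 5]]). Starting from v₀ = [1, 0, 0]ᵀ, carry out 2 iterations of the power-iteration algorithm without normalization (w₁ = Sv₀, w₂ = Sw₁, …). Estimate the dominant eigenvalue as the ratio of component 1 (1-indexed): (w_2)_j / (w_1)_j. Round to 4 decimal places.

λ ≈ 10.2500

w1 = Sv₀ = (8, -3, -3)
w2 = Sw1 = (82, -45, -39)
Ratio at component: 82 / 8 = 10.2500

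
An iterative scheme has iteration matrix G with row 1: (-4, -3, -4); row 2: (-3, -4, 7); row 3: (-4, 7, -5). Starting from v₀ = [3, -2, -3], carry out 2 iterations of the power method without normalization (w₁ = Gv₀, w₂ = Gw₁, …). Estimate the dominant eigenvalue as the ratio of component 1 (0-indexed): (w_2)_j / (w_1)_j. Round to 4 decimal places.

w1 = Gv₀ = (6, -22, -11)
w2 = Gw1 = (86, -7, -123)
Ratio at component: -7 / -22 = 0.3182

λ ≈ 0.3182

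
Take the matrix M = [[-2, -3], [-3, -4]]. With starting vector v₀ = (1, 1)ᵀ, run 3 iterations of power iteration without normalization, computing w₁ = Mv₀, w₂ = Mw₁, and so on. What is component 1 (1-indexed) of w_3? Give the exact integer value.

-191

w1 = Mv₀ = (-5, -7)
w2 = Mw1 = (31, 43)
w3 = Mw2 = (-191, -265)
The requested component of w3 is -191.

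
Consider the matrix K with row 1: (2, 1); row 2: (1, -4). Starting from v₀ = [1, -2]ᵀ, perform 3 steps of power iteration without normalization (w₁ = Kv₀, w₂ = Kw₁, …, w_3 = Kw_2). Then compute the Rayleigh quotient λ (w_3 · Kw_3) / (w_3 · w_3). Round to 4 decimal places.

λ ≈ -4.1502

w1 = Kv₀ = (0, 9)
w2 = Kw1 = (9, -36)
w3 = Kw2 = (-18, 153)
Kw3 = (117, -630)
w3·Kw3 = (-18)·117 + 153·(-630) = -98496; w3·w3 = (-18)·(-18) + 153·153 = 23733
λ ≈ -98496/23733 = -4.1502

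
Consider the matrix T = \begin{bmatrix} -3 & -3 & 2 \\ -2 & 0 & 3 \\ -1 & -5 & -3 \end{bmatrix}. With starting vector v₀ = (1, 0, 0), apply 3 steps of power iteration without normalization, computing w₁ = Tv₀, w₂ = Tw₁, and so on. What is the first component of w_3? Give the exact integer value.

-16

w1 = Tv₀ = ((-3)·1 + (-3)·0 + 2·0; (-2)·1 + 0·0 + 3·0; (-1)·1 + (-5)·0 + (-3)·0) = (-3, -2, -1)
w2 = Tw1 = ((-3)·(-3) + (-3)·(-2) + 2·(-1); (-2)·(-3) + 0·(-2) + 3·(-1); (-1)·(-3) + (-5)·(-2) + (-3)·(-1)) = (13, 3, 16)
w3 = Tw2 = (-16, 22, -76)
The requested component of w3 is -16.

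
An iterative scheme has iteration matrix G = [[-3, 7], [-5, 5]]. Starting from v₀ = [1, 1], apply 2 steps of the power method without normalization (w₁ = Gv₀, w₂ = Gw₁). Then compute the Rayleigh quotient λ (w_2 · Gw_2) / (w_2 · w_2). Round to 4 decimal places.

3.7647

w1 = Gv₀ = (4, 0)
w2 = Gw1 = (-12, -20)
Gw2 = (-104, -40)
w2·Gw2 = (-12)·(-104) + (-20)·(-40) = 2048; w2·w2 = (-12)·(-12) + (-20)·(-20) = 544
λ ≈ 2048/544 = 3.7647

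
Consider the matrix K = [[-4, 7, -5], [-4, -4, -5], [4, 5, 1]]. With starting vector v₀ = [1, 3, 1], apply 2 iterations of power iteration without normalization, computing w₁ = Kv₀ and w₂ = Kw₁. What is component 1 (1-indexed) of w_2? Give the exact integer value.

w1 = Kv₀ = (12, -21, 20)
w2 = Kw1 = (-295, -64, -37)
The requested component of w2 is -295.

-295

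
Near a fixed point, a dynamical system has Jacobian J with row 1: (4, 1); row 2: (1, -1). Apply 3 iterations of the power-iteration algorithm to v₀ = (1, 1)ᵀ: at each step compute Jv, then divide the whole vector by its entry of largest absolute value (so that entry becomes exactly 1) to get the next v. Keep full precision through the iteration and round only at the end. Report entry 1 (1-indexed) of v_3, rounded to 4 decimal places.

Jv0 = (5.00000, 0.00000); divide by 5.00000 → v1 = (1.00000, 0.00000)
Jv1 = (4.00000, 1.00000); divide by 4.00000 → v2 = (1.00000, 0.25000)
Jv2 = (4.25000, 0.75000); divide by 4.25000 → v3 = (1.00000, 0.17647)
Requested entry of v3: 85/85 = 1.0000

1.0000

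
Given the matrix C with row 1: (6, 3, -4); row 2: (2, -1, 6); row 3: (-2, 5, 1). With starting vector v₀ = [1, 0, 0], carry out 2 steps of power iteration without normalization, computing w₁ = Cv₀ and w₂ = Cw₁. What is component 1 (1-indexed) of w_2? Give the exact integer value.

w1 = Cv₀ = (6, 2, -2)
w2 = Cw1 = (50, -2, -4)
The requested component of w2 is 50.

50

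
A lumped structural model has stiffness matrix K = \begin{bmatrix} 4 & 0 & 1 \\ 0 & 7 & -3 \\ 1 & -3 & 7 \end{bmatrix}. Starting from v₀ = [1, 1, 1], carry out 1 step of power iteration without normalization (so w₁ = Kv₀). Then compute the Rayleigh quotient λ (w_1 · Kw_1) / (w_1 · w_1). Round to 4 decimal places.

λ ≈ 4.8030

w1 = Kv₀ = (5, 4, 5)
Kw1 = (25, 13, 28)
w1·Kw1 = 5·25 + 4·13 + 5·28 = 317; w1·w1 = 5·5 + 4·4 + 5·5 = 66
λ ≈ 317/66 = 4.8030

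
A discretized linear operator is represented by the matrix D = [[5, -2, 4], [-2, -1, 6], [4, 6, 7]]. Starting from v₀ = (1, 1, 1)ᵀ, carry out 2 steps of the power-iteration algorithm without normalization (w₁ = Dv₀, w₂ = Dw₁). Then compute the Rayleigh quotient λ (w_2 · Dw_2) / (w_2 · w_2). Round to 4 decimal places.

λ ≈ 11.2578

w1 = Dv₀ = (5·1 + (-2)·1 + 4·1; (-2)·1 + (-1)·1 + 6·1; 4·1 + 6·1 + 7·1) = (7, 3, 17)
w2 = Dw1 = (5·7 + (-2)·3 + 4·17; (-2)·7 + (-1)·3 + 6·17; 4·7 + 6·3 + 7·17) = (97, 85, 165)
Dw2 = (975, 711, 2053)
w2·Dw2 = 97·975 + 85·711 + 165·2053 = 493755; w2·w2 = 97·97 + 85·85 + 165·165 = 43859
λ ≈ 493755/43859 = 11.2578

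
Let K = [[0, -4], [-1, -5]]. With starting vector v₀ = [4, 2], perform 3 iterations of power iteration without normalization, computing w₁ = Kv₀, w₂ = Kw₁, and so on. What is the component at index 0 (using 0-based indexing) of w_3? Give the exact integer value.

-312

w1 = Kv₀ = (0·4 + (-4)·2; (-1)·4 + (-5)·2) = (-8, -14)
w2 = Kw1 = (0·(-8) + (-4)·(-14); (-1)·(-8) + (-5)·(-14)) = (56, 78)
w3 = Kw2 = (-312, -446)
The requested component of w3 is -312.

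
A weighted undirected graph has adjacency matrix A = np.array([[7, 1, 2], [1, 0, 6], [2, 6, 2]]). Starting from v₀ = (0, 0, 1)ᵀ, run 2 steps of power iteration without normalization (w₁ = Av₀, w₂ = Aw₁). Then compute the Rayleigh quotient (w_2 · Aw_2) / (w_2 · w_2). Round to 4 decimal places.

w1 = Av₀ = (7·0 + 1·0 + 2·1; 1·0 + 0·0 + 6·1; 2·0 + 6·0 + 2·1) = (2, 6, 2)
w2 = Aw1 = (7·2 + 1·6 + 2·2; 1·2 + 0·6 + 6·2; 2·2 + 6·6 + 2·2) = (24, 14, 44)
Aw2 = (270, 288, 220)
w2·Aw2 = 24·270 + 14·288 + 44·220 = 20192; w2·w2 = 24·24 + 14·14 + 44·44 = 2708
λ ≈ 20192/2708 = 7.4564

λ ≈ 7.4564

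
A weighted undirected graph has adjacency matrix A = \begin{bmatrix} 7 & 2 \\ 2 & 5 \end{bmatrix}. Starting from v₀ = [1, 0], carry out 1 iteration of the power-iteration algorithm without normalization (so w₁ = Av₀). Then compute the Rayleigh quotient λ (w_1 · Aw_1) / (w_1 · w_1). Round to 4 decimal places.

w1 = Av₀ = (7·1 + 2·0; 2·1 + 5·0) = (7, 2)
Aw1 = (53, 24)
w1·Aw1 = 7·53 + 2·24 = 419; w1·w1 = 7·7 + 2·2 = 53
λ ≈ 419/53 = 7.9057

λ ≈ 7.9057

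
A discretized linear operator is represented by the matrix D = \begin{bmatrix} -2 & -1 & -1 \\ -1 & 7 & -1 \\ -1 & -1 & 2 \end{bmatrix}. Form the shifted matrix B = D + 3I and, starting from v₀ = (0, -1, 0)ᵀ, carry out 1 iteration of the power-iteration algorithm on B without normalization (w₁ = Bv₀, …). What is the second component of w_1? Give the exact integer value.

-10

B = D + 3I has rows (1, -1, -1); (-1, 10, -1); (-1, -1, 5)
w1 = Bv₀ = (1, -10, 1)
Requested component of w1: -10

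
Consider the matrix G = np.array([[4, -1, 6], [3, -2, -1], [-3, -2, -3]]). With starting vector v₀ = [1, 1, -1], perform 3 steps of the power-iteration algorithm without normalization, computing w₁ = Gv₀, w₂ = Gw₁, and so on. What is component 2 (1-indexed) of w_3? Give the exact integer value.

w1 = Gv₀ = (-3, 2, -2)
w2 = Gw1 = (-26, -11, 11)
w3 = Gw2 = (-27, -67, 67)
The requested component of w3 is -67.

-67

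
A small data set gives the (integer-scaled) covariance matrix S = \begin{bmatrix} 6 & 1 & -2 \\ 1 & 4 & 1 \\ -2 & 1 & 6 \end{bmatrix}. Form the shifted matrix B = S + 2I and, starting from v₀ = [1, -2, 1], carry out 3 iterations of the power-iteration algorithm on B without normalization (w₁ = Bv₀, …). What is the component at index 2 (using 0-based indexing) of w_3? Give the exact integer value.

B = S + 2I has rows (8, 1, -2); (1, 6, 1); (-2, 1, 8)
w1 = Bv₀ = (4, -10, 4)
w2 = Bw1 = (14, -52, 14)
w3 = Bw2 = (32, -284, 32)
Requested component of w3: 32

32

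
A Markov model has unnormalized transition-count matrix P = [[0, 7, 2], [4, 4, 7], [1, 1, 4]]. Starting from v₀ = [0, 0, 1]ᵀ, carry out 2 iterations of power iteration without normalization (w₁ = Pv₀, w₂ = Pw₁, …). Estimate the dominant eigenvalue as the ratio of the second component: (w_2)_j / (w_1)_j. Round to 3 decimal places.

w1 = Pv₀ = (0·0 + 7·0 + 2·1; 4·0 + 4·0 + 7·1; 1·0 + 1·0 + 4·1) = (2, 7, 4)
w2 = Pw1 = (0·2 + 7·7 + 2·4; 4·2 + 4·7 + 7·4; 1·2 + 1·7 + 4·4) = (57, 64, 25)
Ratio at component: 64 / 7 = 9.143

λ ≈ 9.143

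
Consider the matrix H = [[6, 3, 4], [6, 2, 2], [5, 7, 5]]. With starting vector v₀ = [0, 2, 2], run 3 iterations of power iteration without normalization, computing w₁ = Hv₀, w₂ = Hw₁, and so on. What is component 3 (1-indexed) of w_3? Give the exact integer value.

w1 = Hv₀ = (6·0 + 3·2 + 4·2; 6·0 + 2·2 + 2·2; 5·0 + 7·2 + 5·2) = (14, 8, 24)
w2 = Hw1 = (6·14 + 3·8 + 4·24; 6·14 + 2·8 + 2·24; 5·14 + 7·8 + 5·24) = (204, 148, 246)
w3 = Hw2 = (2652, 2012, 3286)
The requested component of w3 is 3286.

3286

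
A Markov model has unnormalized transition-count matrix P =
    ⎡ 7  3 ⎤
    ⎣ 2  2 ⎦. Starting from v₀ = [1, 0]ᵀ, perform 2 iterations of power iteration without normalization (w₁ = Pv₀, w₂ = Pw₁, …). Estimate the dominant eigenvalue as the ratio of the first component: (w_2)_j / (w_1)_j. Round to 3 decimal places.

7.857

w1 = Pv₀ = (7·1 + 3·0; 2·1 + 2·0) = (7, 2)
w2 = Pw1 = (7·7 + 3·2; 2·7 + 2·2) = (55, 18)
Ratio at component: 55 / 7 = 7.857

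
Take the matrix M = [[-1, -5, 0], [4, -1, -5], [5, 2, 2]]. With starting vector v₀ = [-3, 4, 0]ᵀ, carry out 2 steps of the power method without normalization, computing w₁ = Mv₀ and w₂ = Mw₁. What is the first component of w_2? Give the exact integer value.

w1 = Mv₀ = (-17, -16, -7)
w2 = Mw1 = (97, -17, -131)
The requested component of w2 is 97.

97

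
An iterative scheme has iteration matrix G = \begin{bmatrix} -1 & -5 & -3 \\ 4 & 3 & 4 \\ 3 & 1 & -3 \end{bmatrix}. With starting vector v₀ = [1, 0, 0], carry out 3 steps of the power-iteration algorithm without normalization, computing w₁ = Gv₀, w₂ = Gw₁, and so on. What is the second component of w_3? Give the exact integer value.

w1 = Gv₀ = (-1, 4, 3)
w2 = Gw1 = (-28, 20, -8)
w3 = Gw2 = (-48, -84, -40)
The requested component of w3 is -84.

-84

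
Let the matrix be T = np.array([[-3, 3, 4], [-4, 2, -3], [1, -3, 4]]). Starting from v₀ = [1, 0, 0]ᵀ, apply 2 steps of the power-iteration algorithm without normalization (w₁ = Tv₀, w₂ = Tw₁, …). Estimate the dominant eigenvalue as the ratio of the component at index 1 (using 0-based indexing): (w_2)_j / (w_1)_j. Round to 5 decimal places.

λ ≈ -0.25000

w1 = Tv₀ = (-3, -4, 1)
w2 = Tw1 = (1, 1, 13)
Ratio at component: 1 / -4 = -0.25000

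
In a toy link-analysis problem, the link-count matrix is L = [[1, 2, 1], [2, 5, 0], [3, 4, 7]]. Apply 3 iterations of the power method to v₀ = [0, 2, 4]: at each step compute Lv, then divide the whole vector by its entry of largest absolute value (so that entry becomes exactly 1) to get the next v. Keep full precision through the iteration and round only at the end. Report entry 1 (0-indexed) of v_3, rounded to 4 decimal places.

Lv0 = (8.00000, 10.00000, 36.00000); divide by 36.00000 → v1 = (0.22222, 0.27778, 1.00000)
Lv1 = (1.77778, 1.83333, 8.77778); divide by 8.77778 → v2 = (0.20253, 0.20886, 1.00000)
Lv2 = (1.62025, 1.44937, 8.44304); divide by 8.44304 → v3 = (0.19190, 0.17166, 1.00000)
Requested entry of v3: 458/2668 = 0.1717

0.1717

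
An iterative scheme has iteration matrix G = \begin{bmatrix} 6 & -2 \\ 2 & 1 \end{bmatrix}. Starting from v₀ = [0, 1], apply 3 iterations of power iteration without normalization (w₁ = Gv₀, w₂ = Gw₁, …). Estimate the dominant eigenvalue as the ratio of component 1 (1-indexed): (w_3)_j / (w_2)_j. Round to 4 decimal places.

λ ≈ 5.5714

w1 = Gv₀ = (-2, 1)
w2 = Gw1 = (-14, -3)
w3 = Gw2 = (-78, -31)
Ratio at component: -78 / -14 = 5.5714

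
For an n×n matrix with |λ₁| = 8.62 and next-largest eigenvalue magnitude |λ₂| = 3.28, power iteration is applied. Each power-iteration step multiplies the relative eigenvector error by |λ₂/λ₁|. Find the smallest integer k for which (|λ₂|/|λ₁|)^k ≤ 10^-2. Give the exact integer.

5

|λ₂/λ₁| = 3.28/8.62 = 0.38051
Need k ≥ ln(10^-2) / ln(0.38051) = -4.6052 / -0.9662 ≈ 4.766
Smallest integer k satisfying the bound: 5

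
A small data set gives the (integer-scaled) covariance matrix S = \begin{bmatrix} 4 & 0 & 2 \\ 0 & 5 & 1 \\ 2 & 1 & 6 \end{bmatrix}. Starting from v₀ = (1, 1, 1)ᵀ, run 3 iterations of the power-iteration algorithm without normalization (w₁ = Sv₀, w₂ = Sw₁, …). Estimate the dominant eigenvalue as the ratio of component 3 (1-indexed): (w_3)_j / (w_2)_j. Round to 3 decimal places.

w1 = Sv₀ = (6, 6, 9)
w2 = Sw1 = (42, 39, 72)
w3 = Sw2 = (312, 267, 555)
Ratio at component: 555 / 72 = 7.708

λ ≈ 7.708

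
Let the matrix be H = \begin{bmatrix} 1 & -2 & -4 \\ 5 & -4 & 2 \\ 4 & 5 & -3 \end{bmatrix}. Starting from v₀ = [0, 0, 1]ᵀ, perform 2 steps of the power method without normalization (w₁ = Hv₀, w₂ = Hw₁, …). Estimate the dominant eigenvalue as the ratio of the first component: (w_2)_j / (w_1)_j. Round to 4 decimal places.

w1 = Hv₀ = (-4, 2, -3)
w2 = Hw1 = (4, -34, 3)
Ratio at component: 4 / -4 = -1.0000

-1.0000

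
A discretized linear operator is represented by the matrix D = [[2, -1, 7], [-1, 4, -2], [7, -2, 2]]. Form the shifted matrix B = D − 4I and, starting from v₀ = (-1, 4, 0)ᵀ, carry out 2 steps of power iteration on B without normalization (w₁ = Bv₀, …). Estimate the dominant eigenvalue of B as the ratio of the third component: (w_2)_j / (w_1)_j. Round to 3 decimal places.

μ ≈ -0.933

B = D − 4I has rows (-2, -1, 7); (-1, 0, -2); (7, -2, -2)
w1 = Bv₀ = ((-2)·(-1) + (-1)·4 + 7·0; (-1)·(-1) + 0·4 + (-2)·0; 7·(-1) + (-2)·4 + (-2)·0) = (-2, 1, -15)
w2 = Bw1 = ((-2)·(-2) + (-1)·1 + 7·(-15); (-1)·(-2) + 0·1 + (-2)·(-15); 7·(-2) + (-2)·1 + (-2)·(-15)) = (-102, 32, 14)
Ratio: 14/-15 = -0.933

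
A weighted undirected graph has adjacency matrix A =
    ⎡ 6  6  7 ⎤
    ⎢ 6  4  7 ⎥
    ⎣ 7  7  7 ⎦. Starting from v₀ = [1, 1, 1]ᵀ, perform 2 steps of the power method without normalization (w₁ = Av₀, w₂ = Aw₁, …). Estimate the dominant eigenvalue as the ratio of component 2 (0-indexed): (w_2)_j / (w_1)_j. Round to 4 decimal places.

w1 = Av₀ = (6·1 + 6·1 + 7·1; 6·1 + 4·1 + 7·1; 7·1 + 7·1 + 7·1) = (19, 17, 21)
w2 = Aw1 = (6·19 + 6·17 + 7·21; 6·19 + 4·17 + 7·21; 7·19 + 7·17 + 7·21) = (363, 329, 399)
Ratio at component: 399 / 21 = 19.0000

19.0000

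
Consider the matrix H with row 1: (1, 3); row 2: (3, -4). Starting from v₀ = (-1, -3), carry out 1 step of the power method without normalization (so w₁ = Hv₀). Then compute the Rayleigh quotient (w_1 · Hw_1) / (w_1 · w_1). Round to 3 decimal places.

w1 = Hv₀ = (1·(-1) + 3·(-3); 3·(-1) + (-4)·(-3)) = (-10, 9)
Hw1 = (17, -66)
w1·Hw1 = (-10)·17 + 9·(-66) = -764; w1·w1 = (-10)·(-10) + 9·9 = 181
λ ≈ -764/181 = -4.221

-4.221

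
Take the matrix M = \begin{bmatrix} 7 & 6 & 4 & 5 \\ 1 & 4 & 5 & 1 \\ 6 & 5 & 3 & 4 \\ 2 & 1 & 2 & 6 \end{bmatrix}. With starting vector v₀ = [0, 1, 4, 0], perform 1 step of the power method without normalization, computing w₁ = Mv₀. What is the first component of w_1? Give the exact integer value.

w1 = Mv₀ = (7·0 + 6·1 + 4·4 + 5·0; 1·0 + 4·1 + 5·4 + 1·0; 6·0 + 5·1 + 3·4 + 4·0; 2·0 + 1·1 + 2·4 + 6·0) = (22, 24, 17, 9)
The requested component of w1 is 22.

22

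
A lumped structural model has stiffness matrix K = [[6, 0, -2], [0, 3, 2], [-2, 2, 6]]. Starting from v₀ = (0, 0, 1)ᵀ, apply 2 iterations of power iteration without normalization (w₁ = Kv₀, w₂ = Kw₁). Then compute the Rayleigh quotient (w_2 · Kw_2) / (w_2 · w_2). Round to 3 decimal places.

8.264

w1 = Kv₀ = (-2, 2, 6)
w2 = Kw1 = (-24, 18, 44)
Kw2 = (-232, 142, 348)
w2·Kw2 = (-24)·(-232) + 18·142 + 44·348 = 23436; w2·w2 = (-24)·(-24) + 18·18 + 44·44 = 2836
λ ≈ 23436/2836 = 8.264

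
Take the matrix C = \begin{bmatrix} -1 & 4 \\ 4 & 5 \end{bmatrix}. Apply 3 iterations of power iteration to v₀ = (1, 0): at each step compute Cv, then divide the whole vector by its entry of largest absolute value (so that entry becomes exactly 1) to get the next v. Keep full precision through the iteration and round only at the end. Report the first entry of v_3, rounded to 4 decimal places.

Cv0 = (-1.00000, 4.00000); divide by 4.00000 → v1 = (-0.25000, 1.00000)
Cv1 = (4.25000, 4.00000); divide by 4.25000 → v2 = (1.00000, 0.94118)
Cv2 = (2.76471, 8.70588); divide by 8.70588 → v3 = (0.31757, 1.00000)
Requested entry of v3: 47/148 = 0.3176

0.3176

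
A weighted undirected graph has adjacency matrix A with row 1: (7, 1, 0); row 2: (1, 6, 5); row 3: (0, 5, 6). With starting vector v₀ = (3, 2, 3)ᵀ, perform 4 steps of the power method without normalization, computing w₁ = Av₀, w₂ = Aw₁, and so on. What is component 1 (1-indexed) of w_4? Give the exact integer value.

15599

w1 = Av₀ = (23, 30, 28)
w2 = Aw1 = (191, 343, 318)
w3 = Aw2 = (1680, 3839, 3623)
w4 = Aw3 = (15599, 42829, 40933)
The requested component of w4 is 15599.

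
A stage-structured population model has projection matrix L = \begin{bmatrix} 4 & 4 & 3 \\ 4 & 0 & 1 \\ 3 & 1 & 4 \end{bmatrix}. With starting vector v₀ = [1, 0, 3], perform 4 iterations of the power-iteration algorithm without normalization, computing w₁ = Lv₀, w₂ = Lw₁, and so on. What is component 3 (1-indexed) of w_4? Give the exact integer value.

7328

w1 = Lv₀ = (4·1 + 4·0 + 3·3; 4·1 + 0·0 + 1·3; 3·1 + 1·0 + 4·3) = (13, 7, 15)
w2 = Lw1 = (4·13 + 4·7 + 3·15; 4·13 + 0·7 + 1·15; 3·13 + 1·7 + 4·15) = (125, 67, 106)
w3 = Lw2 = (1086, 606, 866)
w4 = Lw3 = (9366, 5210, 7328)
The requested component of w4 is 7328.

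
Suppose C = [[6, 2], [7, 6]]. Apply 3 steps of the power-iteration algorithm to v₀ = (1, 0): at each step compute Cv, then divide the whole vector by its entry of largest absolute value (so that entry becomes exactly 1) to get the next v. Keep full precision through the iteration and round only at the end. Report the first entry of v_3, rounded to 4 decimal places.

0.5480

Cv0 = (6.00000, 7.00000); divide by 7.00000 → v1 = (0.85714, 1.00000)
Cv1 = (7.14286, 12.00000); divide by 12.00000 → v2 = (0.59524, 1.00000)
Cv2 = (5.57143, 10.16667); divide by 10.16667 → v3 = (0.54801, 1.00000)
Requested entry of v3: 468/854 = 0.5480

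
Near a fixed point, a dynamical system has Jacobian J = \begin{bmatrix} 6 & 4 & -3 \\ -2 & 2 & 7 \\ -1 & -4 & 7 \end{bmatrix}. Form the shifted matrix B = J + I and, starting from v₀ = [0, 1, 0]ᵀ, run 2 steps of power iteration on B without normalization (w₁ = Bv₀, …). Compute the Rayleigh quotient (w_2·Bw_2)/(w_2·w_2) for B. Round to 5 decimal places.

B = J + I has rows (7, 4, -3); (-2, 3, 7); (-1, -4, 8)
w1 = Bv₀ = (7·0 + 4·1 + (-3)·0; (-2)·0 + 3·1 + 7·0; (-1)·0 + (-4)·1 + 8·0) = (4, 3, -4)
w2 = Bw1 = (7·4 + 4·3 + (-3)·(-4); (-2)·4 + 3·3 + 7·(-4); (-1)·4 + (-4)·3 + 8·(-4)) = (52, -27, -48)
Bw2 = (400, -521, -328)
w2·Bw2 = 50611; w2·w2 = 5737; μ ≈ 50611/5737 = 8.82186

8.82186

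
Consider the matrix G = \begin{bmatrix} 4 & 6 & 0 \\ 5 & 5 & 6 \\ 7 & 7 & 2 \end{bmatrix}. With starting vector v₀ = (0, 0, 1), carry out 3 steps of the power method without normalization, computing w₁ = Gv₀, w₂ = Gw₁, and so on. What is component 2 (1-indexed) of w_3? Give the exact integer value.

666

w1 = Gv₀ = (0, 6, 2)
w2 = Gw1 = (36, 42, 46)
w3 = Gw2 = (396, 666, 638)
The requested component of w3 is 666.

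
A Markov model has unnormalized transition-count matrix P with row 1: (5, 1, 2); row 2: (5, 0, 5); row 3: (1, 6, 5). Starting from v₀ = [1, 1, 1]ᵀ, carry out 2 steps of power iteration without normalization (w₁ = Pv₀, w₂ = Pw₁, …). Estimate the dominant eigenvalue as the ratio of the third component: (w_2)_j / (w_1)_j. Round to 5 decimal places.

10.66667

w1 = Pv₀ = (5·1 + 1·1 + 2·1; 5·1 + 0·1 + 5·1; 1·1 + 6·1 + 5·1) = (8, 10, 12)
w2 = Pw1 = (5·8 + 1·10 + 2·12; 5·8 + 0·10 + 5·12; 1·8 + 6·10 + 5·12) = (74, 100, 128)
Ratio at component: 128 / 12 = 10.66667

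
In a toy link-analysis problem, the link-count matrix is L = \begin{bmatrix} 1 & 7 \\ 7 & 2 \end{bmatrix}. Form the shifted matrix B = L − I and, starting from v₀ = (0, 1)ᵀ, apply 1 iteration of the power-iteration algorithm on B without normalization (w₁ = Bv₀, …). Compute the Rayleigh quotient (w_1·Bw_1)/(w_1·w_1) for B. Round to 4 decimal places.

B = L − I has rows (0, 7); (7, 1)
w1 = Bv₀ = (0·0 + 7·1; 7·0 + 1·1) = (7, 1)
Bw1 = (7, 50)
w1·Bw1 = 99; w1·w1 = 50; μ ≈ 99/50 = 1.9800

1.9800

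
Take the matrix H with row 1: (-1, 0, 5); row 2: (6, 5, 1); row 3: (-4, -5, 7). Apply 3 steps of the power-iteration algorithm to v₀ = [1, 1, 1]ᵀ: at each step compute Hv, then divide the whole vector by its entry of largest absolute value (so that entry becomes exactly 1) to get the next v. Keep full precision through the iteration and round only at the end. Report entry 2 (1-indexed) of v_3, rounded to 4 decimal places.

-0.2398

Hv0 = (4.00000, 12.00000, -2.00000); divide by 12.00000 → v1 = (0.33333, 1.00000, -0.16667)
Hv1 = (-1.16667, 6.83333, -7.50000); divide by -7.50000 → v2 = (0.15556, -0.91111, 1.00000)
Hv2 = (4.84444, -2.62222, 10.93333); divide by 10.93333 → v3 = (0.44309, -0.23984, 1.00000)
Requested entry of v3: 236/-984 = -0.2398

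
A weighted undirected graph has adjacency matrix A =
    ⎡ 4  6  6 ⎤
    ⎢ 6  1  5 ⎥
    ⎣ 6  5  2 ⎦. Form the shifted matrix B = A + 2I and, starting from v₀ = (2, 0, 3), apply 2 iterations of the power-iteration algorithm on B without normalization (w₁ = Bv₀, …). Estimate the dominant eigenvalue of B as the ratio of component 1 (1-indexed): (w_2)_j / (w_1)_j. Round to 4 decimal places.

B = A + 2I has rows (6, 6, 6); (6, 3, 5); (6, 5, 4)
w1 = Bv₀ = (30, 27, 24)
w2 = Bw1 = (486, 381, 411)
Ratio: 486/30 = 16.2000

μ ≈ 16.2000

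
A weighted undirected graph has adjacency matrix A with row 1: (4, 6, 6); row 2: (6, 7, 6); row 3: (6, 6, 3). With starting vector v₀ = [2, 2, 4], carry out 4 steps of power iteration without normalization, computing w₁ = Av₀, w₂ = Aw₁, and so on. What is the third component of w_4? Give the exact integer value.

w1 = Av₀ = (4·2 + 6·2 + 6·4; 6·2 + 7·2 + 6·4; 6·2 + 6·2 + 3·4) = (44, 50, 36)
w2 = Aw1 = (4·44 + 6·50 + 6·36; 6·44 + 7·50 + 6·36; 6·44 + 6·50 + 3·36) = (692, 830, 672)
w3 = Aw2 = (11780, 13994, 11148)
w4 = Aw3 = (197972, 235526, 188088)
The requested component of w4 is 188088.

188088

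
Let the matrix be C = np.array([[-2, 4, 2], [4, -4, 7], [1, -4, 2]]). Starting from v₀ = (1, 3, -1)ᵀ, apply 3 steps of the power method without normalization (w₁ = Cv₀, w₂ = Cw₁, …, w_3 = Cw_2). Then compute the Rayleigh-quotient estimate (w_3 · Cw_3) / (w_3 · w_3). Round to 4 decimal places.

λ ≈ -5.1407

w1 = Cv₀ = ((-2)·1 + 4·3 + 2·(-1); 4·1 + (-4)·3 + 7·(-1); 1·1 + (-4)·3 + 2·(-1)) = (8, -15, -13)
w2 = Cw1 = ((-2)·8 + 4·(-15) + 2·(-13); 4·8 + (-4)·(-15) + 7·(-13); 1·8 + (-4)·(-15) + 2·(-13)) = (-102, 1, 42)
w3 = Cw2 = (292, -118, -22)
Cw3 = (-1100, 1486, 720)
w3·Cw3 = 292·(-1100) + (-118)·1486 + (-22)·720 = -512388; w3·w3 = 292·292 + (-118)·(-118) + (-22)·(-22) = 99672
λ ≈ -512388/99672 = -5.1407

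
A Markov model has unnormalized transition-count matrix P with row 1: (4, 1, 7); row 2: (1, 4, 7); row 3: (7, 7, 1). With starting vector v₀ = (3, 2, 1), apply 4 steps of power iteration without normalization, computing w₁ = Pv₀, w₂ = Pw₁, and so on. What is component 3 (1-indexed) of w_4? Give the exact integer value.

w1 = Pv₀ = (21, 18, 36)
w2 = Pw1 = (354, 345, 309)
w3 = Pw2 = (3924, 3897, 5202)
w4 = Pw3 = (56007, 55926, 59949)
The requested component of w4 is 59949.

59949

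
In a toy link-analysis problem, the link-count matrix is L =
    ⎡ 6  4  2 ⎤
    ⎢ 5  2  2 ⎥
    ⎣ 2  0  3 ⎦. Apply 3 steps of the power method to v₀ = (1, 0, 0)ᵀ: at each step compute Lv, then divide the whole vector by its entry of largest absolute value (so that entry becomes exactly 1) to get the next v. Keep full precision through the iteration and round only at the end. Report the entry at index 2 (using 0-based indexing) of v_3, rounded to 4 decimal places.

0.3042

Lv0 = (6.00000, 5.00000, 2.00000); divide by 6.00000 → v1 = (1.00000, 0.83333, 0.33333)
Lv1 = (10.00000, 7.33333, 3.00000); divide by 10.00000 → v2 = (1.00000, 0.73333, 0.30000)
Lv2 = (9.53333, 7.06667, 2.90000); divide by 9.53333 → v3 = (1.00000, 0.74126, 0.30420)
Requested entry of v3: 174/572 = 0.3042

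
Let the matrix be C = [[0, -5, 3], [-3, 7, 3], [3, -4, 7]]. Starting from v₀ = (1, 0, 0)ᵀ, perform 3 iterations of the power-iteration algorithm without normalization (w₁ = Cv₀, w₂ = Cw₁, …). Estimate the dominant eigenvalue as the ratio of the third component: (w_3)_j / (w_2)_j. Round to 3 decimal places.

w1 = Cv₀ = (0·1 + (-5)·0 + 3·0; (-3)·1 + 7·0 + 3·0; 3·1 + (-4)·0 + 7·0) = (0, -3, 3)
w2 = Cw1 = (0·0 + (-5)·(-3) + 3·3; (-3)·0 + 7·(-3) + 3·3; 3·0 + (-4)·(-3) + 7·3) = (24, -12, 33)
w3 = Cw2 = (159, -57, 351)
Ratio at component: 351 / 33 = 10.636

10.636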